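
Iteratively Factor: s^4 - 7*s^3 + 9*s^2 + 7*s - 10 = (s - 2)*(s^3 - 5*s^2 - s + 5) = (s - 2)*(s + 1)*(s^2 - 6*s + 5) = (s - 2)*(s - 1)*(s + 1)*(s - 5)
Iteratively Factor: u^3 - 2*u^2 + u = (u - 1)*(u^2 - u) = (u - 1)^2*(u)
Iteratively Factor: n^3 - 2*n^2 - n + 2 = (n + 1)*(n^2 - 3*n + 2) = (n - 1)*(n + 1)*(n - 2)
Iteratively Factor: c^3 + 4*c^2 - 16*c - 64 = (c + 4)*(c^2 - 16) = (c + 4)^2*(c - 4)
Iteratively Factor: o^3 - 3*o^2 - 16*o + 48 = (o - 3)*(o^2 - 16) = (o - 3)*(o + 4)*(o - 4)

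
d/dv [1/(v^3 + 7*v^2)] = (-3*v - 14)/(v^3*(v + 7)^2)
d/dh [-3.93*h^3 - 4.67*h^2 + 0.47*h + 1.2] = -11.79*h^2 - 9.34*h + 0.47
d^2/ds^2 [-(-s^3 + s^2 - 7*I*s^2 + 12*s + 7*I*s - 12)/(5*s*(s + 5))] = 12*(s^3*(3 - 7*I) + 6*s^2 + 30*s + 50)/(5*s^3*(s^3 + 15*s^2 + 75*s + 125))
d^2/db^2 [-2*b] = 0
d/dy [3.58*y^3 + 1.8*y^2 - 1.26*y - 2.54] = 10.74*y^2 + 3.6*y - 1.26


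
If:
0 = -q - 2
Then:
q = -2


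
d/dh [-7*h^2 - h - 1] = -14*h - 1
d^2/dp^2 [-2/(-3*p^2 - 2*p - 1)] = 4*(-9*p^2 - 6*p + 4*(3*p + 1)^2 - 3)/(3*p^2 + 2*p + 1)^3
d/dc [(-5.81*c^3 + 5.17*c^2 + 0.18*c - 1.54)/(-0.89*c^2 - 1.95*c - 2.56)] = (5.1709*c^4 + 22.659*c^3 + 34.6995*c^2 - 29.2116*c - 3.4638)/(0.7921*c^4 + 3.471*c^3 + 8.3593*c^2 + 9.984*c + 6.5536)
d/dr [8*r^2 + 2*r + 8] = 16*r + 2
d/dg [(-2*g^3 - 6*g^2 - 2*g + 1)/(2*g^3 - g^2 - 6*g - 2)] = 2*(7*g^4 + 16*g^3 + 20*g^2 + 13*g + 5)/(4*g^6 - 4*g^5 - 23*g^4 + 4*g^3 + 40*g^2 + 24*g + 4)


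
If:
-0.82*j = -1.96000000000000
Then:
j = 2.39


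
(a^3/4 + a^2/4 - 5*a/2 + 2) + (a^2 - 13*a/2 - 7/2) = a^3/4 + 5*a^2/4 - 9*a - 3/2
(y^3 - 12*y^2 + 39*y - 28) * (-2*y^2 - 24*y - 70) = -2*y^5 + 140*y^3 - 40*y^2 - 2058*y + 1960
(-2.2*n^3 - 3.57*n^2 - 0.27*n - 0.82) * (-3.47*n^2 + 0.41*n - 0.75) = 7.634*n^5 + 11.4859*n^4 + 1.1232*n^3 + 5.4122*n^2 - 0.1337*n + 0.615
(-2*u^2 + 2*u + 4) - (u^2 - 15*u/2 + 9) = -3*u^2 + 19*u/2 - 5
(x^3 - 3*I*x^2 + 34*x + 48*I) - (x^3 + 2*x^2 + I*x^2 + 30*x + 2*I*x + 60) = -2*x^2 - 4*I*x^2 + 4*x - 2*I*x - 60 + 48*I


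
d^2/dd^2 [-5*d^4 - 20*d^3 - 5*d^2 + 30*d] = -60*d^2 - 120*d - 10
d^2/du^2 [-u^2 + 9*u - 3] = -2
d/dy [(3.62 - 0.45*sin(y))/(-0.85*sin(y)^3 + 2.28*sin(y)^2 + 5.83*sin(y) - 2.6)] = (-0.765*sin(y)^3 + 10.257*sin(y)^2 - 16.5072*sin(y) - 19.9346)*cos(y)/(0.7225*sin(y)^6 - 3.876*sin(y)^5 - 4.7126*sin(y)^4 + 31.0048*sin(y)^3 + 22.1329*sin(y)^2 - 30.316*sin(y) + 6.76)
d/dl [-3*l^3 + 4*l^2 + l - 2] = -9*l^2 + 8*l + 1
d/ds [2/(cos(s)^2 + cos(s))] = 2*(sin(s)/cos(s)^2 + 2*tan(s))/(cos(s) + 1)^2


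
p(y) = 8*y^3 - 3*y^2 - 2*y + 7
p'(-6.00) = 898.00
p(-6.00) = -1817.00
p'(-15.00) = 5488.00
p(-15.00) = -27638.00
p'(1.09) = 19.97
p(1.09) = 11.62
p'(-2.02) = 108.05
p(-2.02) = -67.14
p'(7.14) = 1178.67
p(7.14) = 2751.74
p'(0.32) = -1.46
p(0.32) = 6.31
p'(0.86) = 10.59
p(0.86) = 8.15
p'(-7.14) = 1264.35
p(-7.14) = -3043.61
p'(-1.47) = 58.68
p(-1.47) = -21.95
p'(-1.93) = 98.98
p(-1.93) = -57.83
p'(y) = 24*y^2 - 6*y - 2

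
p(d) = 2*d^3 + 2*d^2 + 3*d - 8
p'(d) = 6*d^2 + 4*d + 3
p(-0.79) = -10.11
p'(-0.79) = 3.58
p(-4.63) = -177.52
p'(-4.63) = 113.10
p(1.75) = 14.09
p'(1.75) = 28.38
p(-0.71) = -9.84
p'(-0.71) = 3.18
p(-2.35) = -29.96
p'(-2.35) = 26.74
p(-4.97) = -219.04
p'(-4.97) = 131.33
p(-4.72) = -187.91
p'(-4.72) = 117.79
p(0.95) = -1.63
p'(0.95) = 12.22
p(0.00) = -8.00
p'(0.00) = 3.00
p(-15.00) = -6353.00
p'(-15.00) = 1293.00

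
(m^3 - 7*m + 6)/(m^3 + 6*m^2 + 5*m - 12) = (m - 2)/(m + 4)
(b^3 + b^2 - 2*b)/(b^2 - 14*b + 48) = b*(b^2 + b - 2)/(b^2 - 14*b + 48)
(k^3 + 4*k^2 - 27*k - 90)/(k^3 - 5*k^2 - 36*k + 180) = (k + 3)/(k - 6)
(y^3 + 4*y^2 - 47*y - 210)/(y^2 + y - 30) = (y^2 - 2*y - 35)/(y - 5)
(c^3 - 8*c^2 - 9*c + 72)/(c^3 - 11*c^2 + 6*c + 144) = (c - 3)/(c - 6)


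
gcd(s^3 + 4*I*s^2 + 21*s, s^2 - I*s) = s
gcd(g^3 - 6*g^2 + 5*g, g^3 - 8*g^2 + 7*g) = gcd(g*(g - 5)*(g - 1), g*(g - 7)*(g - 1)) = g^2 - g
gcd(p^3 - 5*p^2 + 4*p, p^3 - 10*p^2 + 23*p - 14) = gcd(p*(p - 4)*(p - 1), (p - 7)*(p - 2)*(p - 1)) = p - 1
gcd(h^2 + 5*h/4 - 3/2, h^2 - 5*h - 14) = h + 2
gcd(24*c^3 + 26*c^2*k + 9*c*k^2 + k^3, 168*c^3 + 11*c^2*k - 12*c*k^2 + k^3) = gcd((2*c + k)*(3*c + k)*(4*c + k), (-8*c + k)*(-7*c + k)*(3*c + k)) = 3*c + k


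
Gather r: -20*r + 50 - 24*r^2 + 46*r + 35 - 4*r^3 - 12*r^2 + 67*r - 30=-4*r^3 - 36*r^2 + 93*r + 55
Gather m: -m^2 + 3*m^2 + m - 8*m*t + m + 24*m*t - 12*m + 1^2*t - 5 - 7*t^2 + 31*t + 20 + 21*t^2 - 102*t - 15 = 2*m^2 + m*(16*t - 10) + 14*t^2 - 70*t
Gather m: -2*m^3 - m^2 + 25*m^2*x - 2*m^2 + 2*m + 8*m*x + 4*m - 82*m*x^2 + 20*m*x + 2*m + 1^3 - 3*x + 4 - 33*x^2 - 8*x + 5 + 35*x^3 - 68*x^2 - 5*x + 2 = -2*m^3 + m^2*(25*x - 3) + m*(-82*x^2 + 28*x + 8) + 35*x^3 - 101*x^2 - 16*x + 12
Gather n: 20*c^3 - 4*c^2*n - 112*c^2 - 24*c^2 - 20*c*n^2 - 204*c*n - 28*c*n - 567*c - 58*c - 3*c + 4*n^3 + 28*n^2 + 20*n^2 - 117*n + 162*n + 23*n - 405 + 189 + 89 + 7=20*c^3 - 136*c^2 - 628*c + 4*n^3 + n^2*(48 - 20*c) + n*(-4*c^2 - 232*c + 68) - 120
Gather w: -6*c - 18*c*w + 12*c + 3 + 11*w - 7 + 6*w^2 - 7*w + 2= 6*c + 6*w^2 + w*(4 - 18*c) - 2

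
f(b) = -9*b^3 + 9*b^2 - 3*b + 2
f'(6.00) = -867.00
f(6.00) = -1636.00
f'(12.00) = -3675.00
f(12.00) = -14290.00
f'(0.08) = -1.73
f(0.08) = 1.81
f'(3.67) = -300.60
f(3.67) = -332.67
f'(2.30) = -104.43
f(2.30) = -66.79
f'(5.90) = -836.67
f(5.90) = -1550.82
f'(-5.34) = -869.04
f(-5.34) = 1645.12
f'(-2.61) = -233.91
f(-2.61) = 231.16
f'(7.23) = -1284.23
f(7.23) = -2950.63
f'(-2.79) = -263.39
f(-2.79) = 275.89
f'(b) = -27*b^2 + 18*b - 3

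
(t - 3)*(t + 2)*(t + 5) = t^3 + 4*t^2 - 11*t - 30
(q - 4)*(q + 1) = q^2 - 3*q - 4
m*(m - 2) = m^2 - 2*m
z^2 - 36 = (z - 6)*(z + 6)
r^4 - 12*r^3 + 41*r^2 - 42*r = r*(r - 7)*(r - 3)*(r - 2)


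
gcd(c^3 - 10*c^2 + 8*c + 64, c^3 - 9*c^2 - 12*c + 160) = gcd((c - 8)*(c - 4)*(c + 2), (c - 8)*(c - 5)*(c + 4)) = c - 8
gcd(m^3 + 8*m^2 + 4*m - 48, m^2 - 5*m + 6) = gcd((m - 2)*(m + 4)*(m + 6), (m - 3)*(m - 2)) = m - 2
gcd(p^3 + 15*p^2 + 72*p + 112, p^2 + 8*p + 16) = p^2 + 8*p + 16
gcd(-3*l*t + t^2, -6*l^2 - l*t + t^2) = -3*l + t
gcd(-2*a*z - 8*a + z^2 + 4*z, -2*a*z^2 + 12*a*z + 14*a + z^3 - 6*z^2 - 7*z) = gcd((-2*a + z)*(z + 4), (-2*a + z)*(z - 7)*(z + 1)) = -2*a + z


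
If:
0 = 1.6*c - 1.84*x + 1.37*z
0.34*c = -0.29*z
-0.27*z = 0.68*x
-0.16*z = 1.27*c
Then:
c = 0.00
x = 0.00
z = 0.00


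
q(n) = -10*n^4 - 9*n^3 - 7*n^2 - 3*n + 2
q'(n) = -40*n^3 - 27*n^2 - 14*n - 3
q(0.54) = -3.93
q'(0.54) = -24.73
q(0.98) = -25.36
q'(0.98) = -80.30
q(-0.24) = 2.41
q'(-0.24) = -0.64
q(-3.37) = -1012.73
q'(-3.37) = 1268.45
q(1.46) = -90.75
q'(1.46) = -205.48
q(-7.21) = -23990.48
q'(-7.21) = 13686.58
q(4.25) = -4090.62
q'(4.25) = -3620.81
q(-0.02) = 2.06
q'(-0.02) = -2.73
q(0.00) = 2.00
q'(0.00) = -3.00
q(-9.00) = -59587.00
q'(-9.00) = 27096.00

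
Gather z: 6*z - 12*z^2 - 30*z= -12*z^2 - 24*z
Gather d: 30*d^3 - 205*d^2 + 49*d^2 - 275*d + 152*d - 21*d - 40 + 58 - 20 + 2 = 30*d^3 - 156*d^2 - 144*d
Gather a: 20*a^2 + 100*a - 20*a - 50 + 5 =20*a^2 + 80*a - 45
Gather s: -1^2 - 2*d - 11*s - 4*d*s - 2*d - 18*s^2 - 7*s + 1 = -4*d - 18*s^2 + s*(-4*d - 18)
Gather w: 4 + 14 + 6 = 24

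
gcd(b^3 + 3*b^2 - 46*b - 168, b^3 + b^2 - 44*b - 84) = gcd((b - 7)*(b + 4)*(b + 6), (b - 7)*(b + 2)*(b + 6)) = b^2 - b - 42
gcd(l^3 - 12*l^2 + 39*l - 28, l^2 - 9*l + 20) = l - 4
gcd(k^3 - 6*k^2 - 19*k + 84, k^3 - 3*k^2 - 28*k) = k^2 - 3*k - 28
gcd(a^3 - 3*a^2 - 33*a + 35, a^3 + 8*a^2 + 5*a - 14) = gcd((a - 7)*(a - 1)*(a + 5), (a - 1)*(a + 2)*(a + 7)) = a - 1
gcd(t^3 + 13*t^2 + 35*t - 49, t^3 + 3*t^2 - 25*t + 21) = t^2 + 6*t - 7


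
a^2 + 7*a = a*(a + 7)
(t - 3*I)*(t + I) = t^2 - 2*I*t + 3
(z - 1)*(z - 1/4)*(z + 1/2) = z^3 - 3*z^2/4 - 3*z/8 + 1/8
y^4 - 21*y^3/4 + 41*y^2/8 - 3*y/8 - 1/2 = (y - 4)*(y - 1)*(y - 1/2)*(y + 1/4)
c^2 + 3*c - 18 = (c - 3)*(c + 6)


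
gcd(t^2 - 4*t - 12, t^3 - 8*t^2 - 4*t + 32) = t + 2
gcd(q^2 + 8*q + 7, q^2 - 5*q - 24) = 1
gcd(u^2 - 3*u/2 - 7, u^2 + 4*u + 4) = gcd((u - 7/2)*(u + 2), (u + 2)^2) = u + 2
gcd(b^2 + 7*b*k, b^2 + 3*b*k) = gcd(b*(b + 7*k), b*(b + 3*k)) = b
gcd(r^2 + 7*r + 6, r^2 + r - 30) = r + 6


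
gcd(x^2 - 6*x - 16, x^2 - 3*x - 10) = x + 2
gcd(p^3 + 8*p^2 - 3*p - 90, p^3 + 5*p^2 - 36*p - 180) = p^2 + 11*p + 30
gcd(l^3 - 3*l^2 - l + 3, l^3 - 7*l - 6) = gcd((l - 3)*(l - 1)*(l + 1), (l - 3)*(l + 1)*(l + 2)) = l^2 - 2*l - 3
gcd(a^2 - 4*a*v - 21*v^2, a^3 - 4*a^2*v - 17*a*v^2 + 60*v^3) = 1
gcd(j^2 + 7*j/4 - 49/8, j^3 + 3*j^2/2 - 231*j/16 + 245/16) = j - 7/4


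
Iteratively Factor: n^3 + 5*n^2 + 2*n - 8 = (n - 1)*(n^2 + 6*n + 8) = (n - 1)*(n + 4)*(n + 2)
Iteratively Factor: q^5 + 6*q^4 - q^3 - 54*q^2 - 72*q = (q + 2)*(q^4 + 4*q^3 - 9*q^2 - 36*q) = q*(q + 2)*(q^3 + 4*q^2 - 9*q - 36) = q*(q + 2)*(q + 4)*(q^2 - 9) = q*(q - 3)*(q + 2)*(q + 4)*(q + 3)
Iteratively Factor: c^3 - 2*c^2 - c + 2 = (c - 2)*(c^2 - 1) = (c - 2)*(c - 1)*(c + 1)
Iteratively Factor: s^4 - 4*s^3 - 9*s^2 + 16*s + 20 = (s - 2)*(s^3 - 2*s^2 - 13*s - 10) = (s - 2)*(s + 1)*(s^2 - 3*s - 10) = (s - 5)*(s - 2)*(s + 1)*(s + 2)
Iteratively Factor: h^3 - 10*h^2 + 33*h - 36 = (h - 3)*(h^2 - 7*h + 12) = (h - 4)*(h - 3)*(h - 3)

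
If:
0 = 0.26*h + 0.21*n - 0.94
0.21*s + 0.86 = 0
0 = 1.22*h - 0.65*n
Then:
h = 1.44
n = 2.70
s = -4.10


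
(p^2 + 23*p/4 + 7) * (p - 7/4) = p^3 + 4*p^2 - 49*p/16 - 49/4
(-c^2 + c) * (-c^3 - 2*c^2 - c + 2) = c^5 + c^4 - c^3 - 3*c^2 + 2*c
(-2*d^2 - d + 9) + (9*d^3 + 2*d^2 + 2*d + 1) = 9*d^3 + d + 10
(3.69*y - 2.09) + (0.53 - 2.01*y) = 1.68*y - 1.56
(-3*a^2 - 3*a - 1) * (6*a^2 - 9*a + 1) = -18*a^4 + 9*a^3 + 18*a^2 + 6*a - 1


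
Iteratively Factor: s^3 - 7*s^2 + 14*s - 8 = (s - 1)*(s^2 - 6*s + 8) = (s - 4)*(s - 1)*(s - 2)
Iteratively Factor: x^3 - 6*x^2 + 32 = (x + 2)*(x^2 - 8*x + 16) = (x - 4)*(x + 2)*(x - 4)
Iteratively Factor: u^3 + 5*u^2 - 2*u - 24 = (u - 2)*(u^2 + 7*u + 12) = (u - 2)*(u + 4)*(u + 3)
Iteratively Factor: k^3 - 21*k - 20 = (k + 4)*(k^2 - 4*k - 5) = (k + 1)*(k + 4)*(k - 5)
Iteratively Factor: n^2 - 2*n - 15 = (n - 5)*(n + 3)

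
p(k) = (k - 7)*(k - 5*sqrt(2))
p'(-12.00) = -38.07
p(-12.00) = 362.35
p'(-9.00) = -32.07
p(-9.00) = 257.14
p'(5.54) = -2.99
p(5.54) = 2.24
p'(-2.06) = -18.19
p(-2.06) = 82.73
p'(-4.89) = -23.85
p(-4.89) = 142.22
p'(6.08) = -1.91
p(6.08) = 0.91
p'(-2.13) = -18.33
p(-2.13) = 84.01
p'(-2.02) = -18.11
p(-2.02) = 82.00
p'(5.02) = -4.03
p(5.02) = 4.06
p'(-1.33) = -16.73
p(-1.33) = 69.98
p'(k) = 2*k - 5*sqrt(2) - 7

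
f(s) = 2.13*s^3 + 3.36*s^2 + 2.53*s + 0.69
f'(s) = 6.39*s^2 + 6.72*s + 2.53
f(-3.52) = -59.48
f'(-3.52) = 58.05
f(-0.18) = 0.33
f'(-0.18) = 1.53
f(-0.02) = 0.64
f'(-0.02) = 2.40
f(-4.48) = -134.73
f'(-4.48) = 100.67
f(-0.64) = -0.11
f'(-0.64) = 0.85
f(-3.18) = -41.87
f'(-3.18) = 45.78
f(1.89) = 31.85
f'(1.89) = 38.06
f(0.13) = 1.08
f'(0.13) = 3.51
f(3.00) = 96.03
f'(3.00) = 80.20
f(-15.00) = -6470.01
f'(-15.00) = 1339.48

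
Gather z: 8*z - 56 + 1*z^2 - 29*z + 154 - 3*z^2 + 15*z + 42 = -2*z^2 - 6*z + 140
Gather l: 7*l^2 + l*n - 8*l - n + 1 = 7*l^2 + l*(n - 8) - n + 1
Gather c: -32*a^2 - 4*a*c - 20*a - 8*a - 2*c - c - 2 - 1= -32*a^2 - 28*a + c*(-4*a - 3) - 3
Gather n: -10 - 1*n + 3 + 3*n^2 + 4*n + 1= 3*n^2 + 3*n - 6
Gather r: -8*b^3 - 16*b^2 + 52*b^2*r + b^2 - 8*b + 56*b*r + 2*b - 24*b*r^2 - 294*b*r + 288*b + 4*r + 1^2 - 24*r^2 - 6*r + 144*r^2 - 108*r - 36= -8*b^3 - 15*b^2 + 282*b + r^2*(120 - 24*b) + r*(52*b^2 - 238*b - 110) - 35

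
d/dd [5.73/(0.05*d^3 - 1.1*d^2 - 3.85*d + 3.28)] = (-0.8595*d^2 + 12.606*d + 22.0605)/(0.05*d^3 - 1.1*d^2 - 3.85*d + 3.28)^2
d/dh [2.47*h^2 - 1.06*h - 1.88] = 4.94*h - 1.06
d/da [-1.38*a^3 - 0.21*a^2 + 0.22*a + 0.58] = -4.14*a^2 - 0.42*a + 0.22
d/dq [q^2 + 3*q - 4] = 2*q + 3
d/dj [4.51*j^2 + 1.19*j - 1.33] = 9.02*j + 1.19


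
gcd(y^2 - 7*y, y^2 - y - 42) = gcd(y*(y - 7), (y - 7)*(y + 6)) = y - 7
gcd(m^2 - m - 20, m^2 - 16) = m + 4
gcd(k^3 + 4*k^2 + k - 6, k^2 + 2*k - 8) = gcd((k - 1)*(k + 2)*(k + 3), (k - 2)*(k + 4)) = 1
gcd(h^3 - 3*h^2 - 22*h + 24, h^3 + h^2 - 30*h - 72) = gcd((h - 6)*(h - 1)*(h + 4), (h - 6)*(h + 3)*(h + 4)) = h^2 - 2*h - 24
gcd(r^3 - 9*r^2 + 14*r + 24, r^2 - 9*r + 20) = r - 4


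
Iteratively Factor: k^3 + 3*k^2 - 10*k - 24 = (k + 4)*(k^2 - k - 6) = (k + 2)*(k + 4)*(k - 3)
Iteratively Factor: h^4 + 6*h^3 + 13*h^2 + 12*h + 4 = (h + 1)*(h^3 + 5*h^2 + 8*h + 4) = (h + 1)*(h + 2)*(h^2 + 3*h + 2) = (h + 1)^2*(h + 2)*(h + 2)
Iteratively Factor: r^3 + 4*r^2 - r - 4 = (r - 1)*(r^2 + 5*r + 4) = (r - 1)*(r + 1)*(r + 4)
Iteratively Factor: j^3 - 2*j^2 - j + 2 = (j - 2)*(j^2 - 1) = (j - 2)*(j - 1)*(j + 1)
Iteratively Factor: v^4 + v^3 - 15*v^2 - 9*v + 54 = (v - 3)*(v^3 + 4*v^2 - 3*v - 18) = (v - 3)*(v + 3)*(v^2 + v - 6) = (v - 3)*(v + 3)^2*(v - 2)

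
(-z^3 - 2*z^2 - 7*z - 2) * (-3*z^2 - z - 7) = 3*z^5 + 7*z^4 + 30*z^3 + 27*z^2 + 51*z + 14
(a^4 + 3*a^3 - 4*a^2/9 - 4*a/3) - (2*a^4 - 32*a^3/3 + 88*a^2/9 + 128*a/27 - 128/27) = -a^4 + 41*a^3/3 - 92*a^2/9 - 164*a/27 + 128/27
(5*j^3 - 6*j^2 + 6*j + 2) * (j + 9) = 5*j^4 + 39*j^3 - 48*j^2 + 56*j + 18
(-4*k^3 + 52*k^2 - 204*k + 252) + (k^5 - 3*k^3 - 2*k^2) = k^5 - 7*k^3 + 50*k^2 - 204*k + 252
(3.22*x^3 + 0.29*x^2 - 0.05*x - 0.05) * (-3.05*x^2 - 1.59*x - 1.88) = -9.821*x^5 - 6.0043*x^4 - 6.3622*x^3 - 0.3132*x^2 + 0.1735*x + 0.094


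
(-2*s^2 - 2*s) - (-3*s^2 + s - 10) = s^2 - 3*s + 10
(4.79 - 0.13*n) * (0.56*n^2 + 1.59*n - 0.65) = -0.0728*n^3 + 2.4757*n^2 + 7.7006*n - 3.1135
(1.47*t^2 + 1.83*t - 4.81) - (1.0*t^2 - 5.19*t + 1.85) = 0.47*t^2 + 7.02*t - 6.66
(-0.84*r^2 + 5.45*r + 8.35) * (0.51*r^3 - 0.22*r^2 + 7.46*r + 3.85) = -0.4284*r^5 + 2.9643*r^4 - 3.2069*r^3 + 35.586*r^2 + 83.2735*r + 32.1475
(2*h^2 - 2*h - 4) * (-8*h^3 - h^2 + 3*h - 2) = -16*h^5 + 14*h^4 + 40*h^3 - 6*h^2 - 8*h + 8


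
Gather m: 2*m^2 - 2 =2*m^2 - 2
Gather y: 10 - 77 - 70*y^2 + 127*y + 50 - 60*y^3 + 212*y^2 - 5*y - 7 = -60*y^3 + 142*y^2 + 122*y - 24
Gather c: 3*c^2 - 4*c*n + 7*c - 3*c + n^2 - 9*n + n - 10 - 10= 3*c^2 + c*(4 - 4*n) + n^2 - 8*n - 20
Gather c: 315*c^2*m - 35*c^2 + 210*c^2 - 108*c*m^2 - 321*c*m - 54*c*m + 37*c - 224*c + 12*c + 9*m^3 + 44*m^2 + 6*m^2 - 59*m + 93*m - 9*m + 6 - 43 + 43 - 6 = c^2*(315*m + 175) + c*(-108*m^2 - 375*m - 175) + 9*m^3 + 50*m^2 + 25*m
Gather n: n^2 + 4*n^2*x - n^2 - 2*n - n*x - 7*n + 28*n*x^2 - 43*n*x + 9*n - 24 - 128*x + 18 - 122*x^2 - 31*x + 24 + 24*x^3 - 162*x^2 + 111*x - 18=4*n^2*x + n*(28*x^2 - 44*x) + 24*x^3 - 284*x^2 - 48*x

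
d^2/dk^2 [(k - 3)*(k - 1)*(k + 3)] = 6*k - 2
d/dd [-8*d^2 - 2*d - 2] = -16*d - 2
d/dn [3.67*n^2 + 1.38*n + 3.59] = 7.34*n + 1.38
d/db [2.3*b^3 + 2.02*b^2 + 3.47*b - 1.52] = 6.9*b^2 + 4.04*b + 3.47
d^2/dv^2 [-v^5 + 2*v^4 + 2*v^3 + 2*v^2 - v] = -20*v^3 + 24*v^2 + 12*v + 4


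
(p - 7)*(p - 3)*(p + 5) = p^3 - 5*p^2 - 29*p + 105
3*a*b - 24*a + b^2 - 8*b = (3*a + b)*(b - 8)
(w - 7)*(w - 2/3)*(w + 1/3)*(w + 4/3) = w^4 - 6*w^3 - 23*w^2/3 + 118*w/27 + 56/27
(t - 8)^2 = t^2 - 16*t + 64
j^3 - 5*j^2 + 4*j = j*(j - 4)*(j - 1)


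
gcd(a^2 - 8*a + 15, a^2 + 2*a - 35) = a - 5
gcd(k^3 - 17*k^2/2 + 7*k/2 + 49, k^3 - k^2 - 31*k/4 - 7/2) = k^2 - 3*k/2 - 7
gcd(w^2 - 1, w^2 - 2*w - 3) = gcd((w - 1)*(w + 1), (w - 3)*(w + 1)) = w + 1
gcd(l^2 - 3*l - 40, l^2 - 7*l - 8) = l - 8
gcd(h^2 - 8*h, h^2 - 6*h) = h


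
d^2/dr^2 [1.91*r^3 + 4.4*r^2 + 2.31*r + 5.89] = 11.46*r + 8.8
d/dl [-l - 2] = -1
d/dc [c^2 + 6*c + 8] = 2*c + 6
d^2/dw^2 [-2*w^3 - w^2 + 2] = -12*w - 2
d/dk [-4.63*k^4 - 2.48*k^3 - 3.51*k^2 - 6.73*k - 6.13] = -18.52*k^3 - 7.44*k^2 - 7.02*k - 6.73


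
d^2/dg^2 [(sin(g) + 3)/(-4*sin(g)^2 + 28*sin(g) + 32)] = (sin(g)^4 + 18*sin(g)^3 - 35*sin(g)^2 + 204*sin(g) - 230)/(4*(sin(g) - 8)^3*(sin(g) + 1)^2)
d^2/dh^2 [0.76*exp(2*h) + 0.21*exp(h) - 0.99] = (3.04*exp(h) + 0.21)*exp(h)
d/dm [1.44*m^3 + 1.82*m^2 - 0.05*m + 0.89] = 4.32*m^2 + 3.64*m - 0.05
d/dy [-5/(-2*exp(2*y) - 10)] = -5*exp(2*y)/(exp(2*y) + 5)^2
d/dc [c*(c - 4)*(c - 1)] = 3*c^2 - 10*c + 4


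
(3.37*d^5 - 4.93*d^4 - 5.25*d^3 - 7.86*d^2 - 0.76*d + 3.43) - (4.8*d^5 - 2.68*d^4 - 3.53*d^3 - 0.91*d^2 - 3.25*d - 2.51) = -1.43*d^5 - 2.25*d^4 - 1.72*d^3 - 6.95*d^2 + 2.49*d + 5.94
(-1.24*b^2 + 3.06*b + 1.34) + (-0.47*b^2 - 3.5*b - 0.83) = -1.71*b^2 - 0.44*b + 0.51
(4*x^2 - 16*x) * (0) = 0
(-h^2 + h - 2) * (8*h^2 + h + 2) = -8*h^4 + 7*h^3 - 17*h^2 - 4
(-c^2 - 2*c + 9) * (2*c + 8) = -2*c^3 - 12*c^2 + 2*c + 72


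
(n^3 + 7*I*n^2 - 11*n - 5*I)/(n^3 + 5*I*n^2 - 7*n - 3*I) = (n + 5*I)/(n + 3*I)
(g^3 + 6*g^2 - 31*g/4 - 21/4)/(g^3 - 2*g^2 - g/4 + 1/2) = (2*g^2 + 11*g - 21)/(2*g^2 - 5*g + 2)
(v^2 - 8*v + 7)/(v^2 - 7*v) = (v - 1)/v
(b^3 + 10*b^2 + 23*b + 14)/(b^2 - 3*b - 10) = (b^2 + 8*b + 7)/(b - 5)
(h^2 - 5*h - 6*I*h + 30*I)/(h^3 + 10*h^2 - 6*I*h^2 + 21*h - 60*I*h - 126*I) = (h - 5)/(h^2 + 10*h + 21)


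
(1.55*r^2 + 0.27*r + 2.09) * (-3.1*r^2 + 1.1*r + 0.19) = -4.805*r^4 + 0.868*r^3 - 5.8875*r^2 + 2.3503*r + 0.3971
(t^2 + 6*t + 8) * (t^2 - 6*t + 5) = t^4 - 23*t^2 - 18*t + 40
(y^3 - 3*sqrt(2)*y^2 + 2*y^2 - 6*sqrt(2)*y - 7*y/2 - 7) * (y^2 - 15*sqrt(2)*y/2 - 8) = y^5 - 21*sqrt(2)*y^4/2 + 2*y^4 - 21*sqrt(2)*y^3 + 67*y^3/2 + 67*y^2 + 201*sqrt(2)*y^2/4 + 28*y + 201*sqrt(2)*y/2 + 56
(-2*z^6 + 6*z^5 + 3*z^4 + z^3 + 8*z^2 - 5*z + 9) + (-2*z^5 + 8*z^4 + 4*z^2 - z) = -2*z^6 + 4*z^5 + 11*z^4 + z^3 + 12*z^2 - 6*z + 9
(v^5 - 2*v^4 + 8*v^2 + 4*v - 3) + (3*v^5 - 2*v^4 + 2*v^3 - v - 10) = 4*v^5 - 4*v^4 + 2*v^3 + 8*v^2 + 3*v - 13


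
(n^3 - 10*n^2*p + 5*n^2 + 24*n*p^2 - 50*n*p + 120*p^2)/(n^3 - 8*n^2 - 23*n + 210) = (n^2 - 10*n*p + 24*p^2)/(n^2 - 13*n + 42)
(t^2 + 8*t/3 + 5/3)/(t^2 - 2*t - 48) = (3*t^2 + 8*t + 5)/(3*(t^2 - 2*t - 48))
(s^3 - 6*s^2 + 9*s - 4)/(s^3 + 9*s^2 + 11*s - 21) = (s^2 - 5*s + 4)/(s^2 + 10*s + 21)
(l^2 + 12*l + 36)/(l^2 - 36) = (l + 6)/(l - 6)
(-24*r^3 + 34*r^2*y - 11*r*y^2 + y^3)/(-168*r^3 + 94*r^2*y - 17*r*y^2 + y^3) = (-r + y)/(-7*r + y)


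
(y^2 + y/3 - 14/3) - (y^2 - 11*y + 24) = 34*y/3 - 86/3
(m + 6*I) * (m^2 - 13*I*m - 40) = m^3 - 7*I*m^2 + 38*m - 240*I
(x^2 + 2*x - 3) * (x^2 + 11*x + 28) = x^4 + 13*x^3 + 47*x^2 + 23*x - 84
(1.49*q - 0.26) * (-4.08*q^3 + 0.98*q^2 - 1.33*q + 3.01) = -6.0792*q^4 + 2.521*q^3 - 2.2365*q^2 + 4.8307*q - 0.7826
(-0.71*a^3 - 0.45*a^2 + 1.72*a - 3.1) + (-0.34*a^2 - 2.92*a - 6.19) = -0.71*a^3 - 0.79*a^2 - 1.2*a - 9.29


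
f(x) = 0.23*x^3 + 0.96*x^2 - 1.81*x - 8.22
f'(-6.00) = 11.51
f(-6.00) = -12.48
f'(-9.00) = 36.80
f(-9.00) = -81.84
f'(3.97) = 16.69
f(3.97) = 14.12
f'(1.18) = 1.42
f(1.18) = -8.64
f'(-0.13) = -2.05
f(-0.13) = -7.97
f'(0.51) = -0.65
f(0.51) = -8.86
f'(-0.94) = -3.01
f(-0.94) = -5.86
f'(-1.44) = -3.14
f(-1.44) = -4.31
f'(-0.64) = -2.76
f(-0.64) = -6.73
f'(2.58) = 7.74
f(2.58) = -2.55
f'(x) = 0.69*x^2 + 1.92*x - 1.81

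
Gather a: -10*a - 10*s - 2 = -10*a - 10*s - 2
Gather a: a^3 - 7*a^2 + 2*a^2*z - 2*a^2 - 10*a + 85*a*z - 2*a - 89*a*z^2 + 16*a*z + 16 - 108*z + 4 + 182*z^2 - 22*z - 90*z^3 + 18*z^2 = a^3 + a^2*(2*z - 9) + a*(-89*z^2 + 101*z - 12) - 90*z^3 + 200*z^2 - 130*z + 20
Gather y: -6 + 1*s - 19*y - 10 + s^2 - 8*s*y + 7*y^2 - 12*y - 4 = s^2 + s + 7*y^2 + y*(-8*s - 31) - 20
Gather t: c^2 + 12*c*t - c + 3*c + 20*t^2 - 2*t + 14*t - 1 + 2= c^2 + 2*c + 20*t^2 + t*(12*c + 12) + 1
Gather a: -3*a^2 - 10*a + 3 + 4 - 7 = -3*a^2 - 10*a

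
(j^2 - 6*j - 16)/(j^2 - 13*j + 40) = (j + 2)/(j - 5)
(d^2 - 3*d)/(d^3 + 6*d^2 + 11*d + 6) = d*(d - 3)/(d^3 + 6*d^2 + 11*d + 6)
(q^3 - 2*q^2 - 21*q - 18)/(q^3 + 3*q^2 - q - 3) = (q - 6)/(q - 1)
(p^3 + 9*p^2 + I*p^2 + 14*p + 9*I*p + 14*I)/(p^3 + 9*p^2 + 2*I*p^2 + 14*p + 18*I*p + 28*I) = (p + I)/(p + 2*I)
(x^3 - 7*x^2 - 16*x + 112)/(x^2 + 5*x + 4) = (x^2 - 11*x + 28)/(x + 1)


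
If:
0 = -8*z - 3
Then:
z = -3/8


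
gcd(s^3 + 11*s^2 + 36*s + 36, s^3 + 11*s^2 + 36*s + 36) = s^3 + 11*s^2 + 36*s + 36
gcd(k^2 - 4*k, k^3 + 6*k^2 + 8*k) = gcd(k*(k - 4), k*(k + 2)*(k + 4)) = k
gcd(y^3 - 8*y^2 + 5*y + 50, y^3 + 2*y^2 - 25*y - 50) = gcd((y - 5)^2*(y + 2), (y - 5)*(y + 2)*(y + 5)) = y^2 - 3*y - 10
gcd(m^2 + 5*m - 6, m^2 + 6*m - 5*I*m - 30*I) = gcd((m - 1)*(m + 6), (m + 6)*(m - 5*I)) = m + 6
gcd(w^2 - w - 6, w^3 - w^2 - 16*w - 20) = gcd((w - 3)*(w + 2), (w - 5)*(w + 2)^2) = w + 2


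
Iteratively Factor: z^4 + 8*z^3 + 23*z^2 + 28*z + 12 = (z + 1)*(z^3 + 7*z^2 + 16*z + 12) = (z + 1)*(z + 2)*(z^2 + 5*z + 6) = (z + 1)*(z + 2)^2*(z + 3)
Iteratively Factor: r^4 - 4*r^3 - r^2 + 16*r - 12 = (r + 2)*(r^3 - 6*r^2 + 11*r - 6) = (r - 1)*(r + 2)*(r^2 - 5*r + 6) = (r - 2)*(r - 1)*(r + 2)*(r - 3)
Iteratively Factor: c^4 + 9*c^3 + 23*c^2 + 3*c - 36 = (c + 3)*(c^3 + 6*c^2 + 5*c - 12) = (c + 3)^2*(c^2 + 3*c - 4) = (c - 1)*(c + 3)^2*(c + 4)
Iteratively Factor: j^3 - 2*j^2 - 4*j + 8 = (j - 2)*(j^2 - 4) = (j - 2)^2*(j + 2)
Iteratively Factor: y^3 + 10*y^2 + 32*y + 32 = (y + 4)*(y^2 + 6*y + 8) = (y + 4)^2*(y + 2)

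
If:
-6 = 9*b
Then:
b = -2/3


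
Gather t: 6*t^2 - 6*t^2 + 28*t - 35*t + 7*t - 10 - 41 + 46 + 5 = 0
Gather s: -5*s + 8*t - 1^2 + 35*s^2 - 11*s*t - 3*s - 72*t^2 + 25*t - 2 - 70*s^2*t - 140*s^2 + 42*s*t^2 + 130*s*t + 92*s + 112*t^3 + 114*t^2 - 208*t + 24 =s^2*(-70*t - 105) + s*(42*t^2 + 119*t + 84) + 112*t^3 + 42*t^2 - 175*t + 21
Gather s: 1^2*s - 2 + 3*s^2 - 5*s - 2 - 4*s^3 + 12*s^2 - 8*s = -4*s^3 + 15*s^2 - 12*s - 4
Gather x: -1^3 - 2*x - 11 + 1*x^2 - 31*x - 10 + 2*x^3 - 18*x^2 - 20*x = 2*x^3 - 17*x^2 - 53*x - 22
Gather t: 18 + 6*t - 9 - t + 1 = 5*t + 10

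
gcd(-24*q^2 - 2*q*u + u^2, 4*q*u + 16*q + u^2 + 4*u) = 4*q + u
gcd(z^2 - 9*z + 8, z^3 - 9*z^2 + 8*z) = z^2 - 9*z + 8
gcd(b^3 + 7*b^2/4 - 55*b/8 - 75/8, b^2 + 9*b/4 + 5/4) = b + 5/4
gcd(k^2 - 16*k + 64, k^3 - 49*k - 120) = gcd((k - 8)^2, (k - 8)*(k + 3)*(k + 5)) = k - 8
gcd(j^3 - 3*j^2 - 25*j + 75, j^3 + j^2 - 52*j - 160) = j + 5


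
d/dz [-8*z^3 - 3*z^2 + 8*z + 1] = -24*z^2 - 6*z + 8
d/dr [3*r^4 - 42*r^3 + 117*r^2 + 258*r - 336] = 12*r^3 - 126*r^2 + 234*r + 258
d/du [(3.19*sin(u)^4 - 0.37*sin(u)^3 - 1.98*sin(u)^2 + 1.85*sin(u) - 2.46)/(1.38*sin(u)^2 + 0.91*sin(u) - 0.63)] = (8.8044*sin(u)^5 + 8.1981*sin(u)^4 - 8.7122*sin(u)^3 - 3.6555*sin(u)^2 + 9.2844*sin(u) + 1.0731)*cos(u)/(1.9044*sin(u)^4 + 2.5116*sin(u)^3 - 0.9107*sin(u)^2 - 1.1466*sin(u) + 0.3969)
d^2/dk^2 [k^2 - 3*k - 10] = 2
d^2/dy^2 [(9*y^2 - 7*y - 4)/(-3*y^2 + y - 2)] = 12*(6*y^3 + 45*y^2 - 27*y - 7)/(27*y^6 - 27*y^5 + 63*y^4 - 37*y^3 + 42*y^2 - 12*y + 8)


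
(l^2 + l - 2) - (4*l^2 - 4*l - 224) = -3*l^2 + 5*l + 222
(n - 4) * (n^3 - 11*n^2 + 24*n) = n^4 - 15*n^3 + 68*n^2 - 96*n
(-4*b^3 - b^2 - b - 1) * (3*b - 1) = -12*b^4 + b^3 - 2*b^2 - 2*b + 1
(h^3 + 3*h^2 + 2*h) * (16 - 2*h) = -2*h^4 + 10*h^3 + 44*h^2 + 32*h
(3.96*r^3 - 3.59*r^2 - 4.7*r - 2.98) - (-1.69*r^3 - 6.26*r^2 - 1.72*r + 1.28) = 5.65*r^3 + 2.67*r^2 - 2.98*r - 4.26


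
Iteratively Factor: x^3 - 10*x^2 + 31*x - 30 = (x - 5)*(x^2 - 5*x + 6) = (x - 5)*(x - 2)*(x - 3)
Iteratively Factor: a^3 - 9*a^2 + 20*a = (a - 5)*(a^2 - 4*a) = a*(a - 5)*(a - 4)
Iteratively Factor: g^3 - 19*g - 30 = (g - 5)*(g^2 + 5*g + 6) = (g - 5)*(g + 3)*(g + 2)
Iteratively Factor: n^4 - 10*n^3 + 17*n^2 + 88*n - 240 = (n - 5)*(n^3 - 5*n^2 - 8*n + 48) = (n - 5)*(n - 4)*(n^2 - n - 12) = (n - 5)*(n - 4)*(n + 3)*(n - 4)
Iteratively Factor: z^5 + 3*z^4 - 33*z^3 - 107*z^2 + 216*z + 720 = (z - 3)*(z^4 + 6*z^3 - 15*z^2 - 152*z - 240) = (z - 3)*(z + 4)*(z^3 + 2*z^2 - 23*z - 60) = (z - 5)*(z - 3)*(z + 4)*(z^2 + 7*z + 12) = (z - 5)*(z - 3)*(z + 4)^2*(z + 3)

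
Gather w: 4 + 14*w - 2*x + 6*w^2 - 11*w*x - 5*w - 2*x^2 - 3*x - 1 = 6*w^2 + w*(9 - 11*x) - 2*x^2 - 5*x + 3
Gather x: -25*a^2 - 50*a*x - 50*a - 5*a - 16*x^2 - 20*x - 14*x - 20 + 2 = -25*a^2 - 55*a - 16*x^2 + x*(-50*a - 34) - 18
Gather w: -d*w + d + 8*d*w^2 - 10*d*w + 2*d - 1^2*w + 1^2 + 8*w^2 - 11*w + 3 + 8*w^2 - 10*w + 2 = 3*d + w^2*(8*d + 16) + w*(-11*d - 22) + 6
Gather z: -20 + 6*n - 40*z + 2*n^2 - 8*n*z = 2*n^2 + 6*n + z*(-8*n - 40) - 20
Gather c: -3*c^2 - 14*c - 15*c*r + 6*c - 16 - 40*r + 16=-3*c^2 + c*(-15*r - 8) - 40*r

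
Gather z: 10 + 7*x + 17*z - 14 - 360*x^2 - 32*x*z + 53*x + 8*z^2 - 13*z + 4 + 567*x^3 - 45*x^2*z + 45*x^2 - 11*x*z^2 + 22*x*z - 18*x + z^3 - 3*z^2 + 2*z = 567*x^3 - 315*x^2 + 42*x + z^3 + z^2*(5 - 11*x) + z*(-45*x^2 - 10*x + 6)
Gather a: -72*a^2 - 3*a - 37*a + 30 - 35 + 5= -72*a^2 - 40*a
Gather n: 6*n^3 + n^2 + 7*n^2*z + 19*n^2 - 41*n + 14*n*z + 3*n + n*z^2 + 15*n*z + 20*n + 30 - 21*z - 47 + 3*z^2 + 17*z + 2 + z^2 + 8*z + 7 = 6*n^3 + n^2*(7*z + 20) + n*(z^2 + 29*z - 18) + 4*z^2 + 4*z - 8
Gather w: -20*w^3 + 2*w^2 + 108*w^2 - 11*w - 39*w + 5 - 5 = -20*w^3 + 110*w^2 - 50*w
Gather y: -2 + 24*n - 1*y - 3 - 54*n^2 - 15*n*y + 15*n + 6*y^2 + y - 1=-54*n^2 - 15*n*y + 39*n + 6*y^2 - 6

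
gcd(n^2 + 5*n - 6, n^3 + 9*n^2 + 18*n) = n + 6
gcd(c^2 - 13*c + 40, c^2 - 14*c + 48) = c - 8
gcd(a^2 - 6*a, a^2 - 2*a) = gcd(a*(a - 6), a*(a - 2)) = a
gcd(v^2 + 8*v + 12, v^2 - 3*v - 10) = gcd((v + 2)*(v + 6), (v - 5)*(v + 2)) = v + 2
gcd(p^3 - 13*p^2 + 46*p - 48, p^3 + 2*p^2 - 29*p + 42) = p^2 - 5*p + 6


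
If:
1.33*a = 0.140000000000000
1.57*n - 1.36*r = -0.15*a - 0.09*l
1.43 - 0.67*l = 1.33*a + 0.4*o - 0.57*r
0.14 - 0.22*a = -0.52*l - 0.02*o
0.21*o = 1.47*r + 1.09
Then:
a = 0.11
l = -0.36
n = -0.20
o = 3.48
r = -0.24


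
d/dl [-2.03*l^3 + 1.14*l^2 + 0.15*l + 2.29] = -6.09*l^2 + 2.28*l + 0.15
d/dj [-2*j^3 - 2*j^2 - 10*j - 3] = -6*j^2 - 4*j - 10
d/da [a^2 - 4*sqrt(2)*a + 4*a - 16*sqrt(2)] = 2*a - 4*sqrt(2) + 4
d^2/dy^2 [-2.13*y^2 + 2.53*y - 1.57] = -4.26000000000000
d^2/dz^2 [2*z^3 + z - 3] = 12*z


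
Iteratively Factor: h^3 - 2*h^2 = (h - 2)*(h^2) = h*(h - 2)*(h)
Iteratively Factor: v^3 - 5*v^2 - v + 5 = (v - 1)*(v^2 - 4*v - 5) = (v - 1)*(v + 1)*(v - 5)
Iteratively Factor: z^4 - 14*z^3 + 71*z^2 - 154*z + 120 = (z - 3)*(z^3 - 11*z^2 + 38*z - 40) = (z - 5)*(z - 3)*(z^2 - 6*z + 8) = (z - 5)*(z - 4)*(z - 3)*(z - 2)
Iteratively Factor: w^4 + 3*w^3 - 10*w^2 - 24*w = (w - 3)*(w^3 + 6*w^2 + 8*w) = (w - 3)*(w + 4)*(w^2 + 2*w) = w*(w - 3)*(w + 4)*(w + 2)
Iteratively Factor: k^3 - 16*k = (k + 4)*(k^2 - 4*k) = (k - 4)*(k + 4)*(k)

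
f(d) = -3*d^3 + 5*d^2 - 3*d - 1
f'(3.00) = -54.00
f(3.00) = -46.00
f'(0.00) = -3.00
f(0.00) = -1.00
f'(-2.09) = -63.21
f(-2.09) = 54.50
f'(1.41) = -6.79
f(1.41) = -3.70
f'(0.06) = -2.43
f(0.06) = -1.16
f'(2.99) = -53.56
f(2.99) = -45.46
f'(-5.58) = -339.03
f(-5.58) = 692.65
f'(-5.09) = -287.07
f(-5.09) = 539.43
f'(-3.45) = -144.62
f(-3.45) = 192.05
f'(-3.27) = -131.94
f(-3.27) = 167.17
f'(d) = -9*d^2 + 10*d - 3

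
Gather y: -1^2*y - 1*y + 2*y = 0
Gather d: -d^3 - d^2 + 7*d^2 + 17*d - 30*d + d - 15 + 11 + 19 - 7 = -d^3 + 6*d^2 - 12*d + 8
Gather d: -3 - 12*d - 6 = -12*d - 9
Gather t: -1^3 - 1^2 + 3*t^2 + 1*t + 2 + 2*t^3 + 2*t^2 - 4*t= 2*t^3 + 5*t^2 - 3*t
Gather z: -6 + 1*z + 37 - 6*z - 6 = 25 - 5*z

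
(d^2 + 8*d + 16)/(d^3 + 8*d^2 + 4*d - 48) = (d + 4)/(d^2 + 4*d - 12)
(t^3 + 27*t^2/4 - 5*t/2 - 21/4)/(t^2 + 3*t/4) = t + 6 - 7/t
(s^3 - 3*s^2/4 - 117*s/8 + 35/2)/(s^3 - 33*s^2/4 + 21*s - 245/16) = 2*(s + 4)/(2*s - 7)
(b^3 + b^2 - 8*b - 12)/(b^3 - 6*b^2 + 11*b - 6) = (b^2 + 4*b + 4)/(b^2 - 3*b + 2)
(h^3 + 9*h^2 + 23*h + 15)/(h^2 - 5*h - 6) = (h^2 + 8*h + 15)/(h - 6)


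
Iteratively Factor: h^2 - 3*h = (h - 3)*(h)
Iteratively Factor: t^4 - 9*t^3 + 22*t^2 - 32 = (t + 1)*(t^3 - 10*t^2 + 32*t - 32) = (t - 2)*(t + 1)*(t^2 - 8*t + 16) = (t - 4)*(t - 2)*(t + 1)*(t - 4)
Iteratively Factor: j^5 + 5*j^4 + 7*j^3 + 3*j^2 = (j)*(j^4 + 5*j^3 + 7*j^2 + 3*j) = j*(j + 3)*(j^3 + 2*j^2 + j) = j*(j + 1)*(j + 3)*(j^2 + j) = j*(j + 1)^2*(j + 3)*(j)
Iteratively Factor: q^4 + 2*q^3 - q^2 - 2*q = (q)*(q^3 + 2*q^2 - q - 2) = q*(q + 2)*(q^2 - 1) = q*(q + 1)*(q + 2)*(q - 1)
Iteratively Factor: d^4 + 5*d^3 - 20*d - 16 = (d + 1)*(d^3 + 4*d^2 - 4*d - 16) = (d + 1)*(d + 4)*(d^2 - 4) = (d - 2)*(d + 1)*(d + 4)*(d + 2)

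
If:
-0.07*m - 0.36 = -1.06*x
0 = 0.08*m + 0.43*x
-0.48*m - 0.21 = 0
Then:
No Solution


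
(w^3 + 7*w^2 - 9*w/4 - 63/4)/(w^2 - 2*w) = (4*w^3 + 28*w^2 - 9*w - 63)/(4*w*(w - 2))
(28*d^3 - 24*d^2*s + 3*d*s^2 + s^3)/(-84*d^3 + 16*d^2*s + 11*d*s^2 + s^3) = (-2*d + s)/(6*d + s)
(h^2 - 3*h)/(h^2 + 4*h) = (h - 3)/(h + 4)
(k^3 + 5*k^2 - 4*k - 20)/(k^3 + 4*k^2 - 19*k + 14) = (k^2 + 7*k + 10)/(k^2 + 6*k - 7)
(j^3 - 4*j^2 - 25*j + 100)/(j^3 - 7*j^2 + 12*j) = (j^2 - 25)/(j*(j - 3))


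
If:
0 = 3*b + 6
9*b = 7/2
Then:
No Solution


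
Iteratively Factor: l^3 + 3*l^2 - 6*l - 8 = (l + 1)*(l^2 + 2*l - 8) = (l - 2)*(l + 1)*(l + 4)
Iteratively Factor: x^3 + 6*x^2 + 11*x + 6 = (x + 2)*(x^2 + 4*x + 3) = (x + 2)*(x + 3)*(x + 1)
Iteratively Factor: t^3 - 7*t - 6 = (t + 1)*(t^2 - t - 6) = (t - 3)*(t + 1)*(t + 2)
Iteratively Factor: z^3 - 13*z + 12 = (z + 4)*(z^2 - 4*z + 3) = (z - 1)*(z + 4)*(z - 3)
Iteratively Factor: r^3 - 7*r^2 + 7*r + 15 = (r - 5)*(r^2 - 2*r - 3) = (r - 5)*(r + 1)*(r - 3)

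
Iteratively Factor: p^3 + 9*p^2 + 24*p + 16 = (p + 1)*(p^2 + 8*p + 16) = (p + 1)*(p + 4)*(p + 4)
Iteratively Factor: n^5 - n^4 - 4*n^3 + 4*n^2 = (n + 2)*(n^4 - 3*n^3 + 2*n^2) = n*(n + 2)*(n^3 - 3*n^2 + 2*n) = n*(n - 2)*(n + 2)*(n^2 - n) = n*(n - 2)*(n - 1)*(n + 2)*(n)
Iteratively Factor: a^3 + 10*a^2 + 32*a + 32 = (a + 4)*(a^2 + 6*a + 8) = (a + 2)*(a + 4)*(a + 4)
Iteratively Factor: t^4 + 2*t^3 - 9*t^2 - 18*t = (t + 2)*(t^3 - 9*t) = (t + 2)*(t + 3)*(t^2 - 3*t) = (t - 3)*(t + 2)*(t + 3)*(t)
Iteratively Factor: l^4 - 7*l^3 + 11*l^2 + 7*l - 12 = (l - 4)*(l^3 - 3*l^2 - l + 3) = (l - 4)*(l + 1)*(l^2 - 4*l + 3) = (l - 4)*(l - 3)*(l + 1)*(l - 1)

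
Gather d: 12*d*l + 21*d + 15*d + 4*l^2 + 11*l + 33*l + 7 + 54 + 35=d*(12*l + 36) + 4*l^2 + 44*l + 96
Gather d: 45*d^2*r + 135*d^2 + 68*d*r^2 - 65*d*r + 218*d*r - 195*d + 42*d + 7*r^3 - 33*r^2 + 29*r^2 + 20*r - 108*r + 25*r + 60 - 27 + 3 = d^2*(45*r + 135) + d*(68*r^2 + 153*r - 153) + 7*r^3 - 4*r^2 - 63*r + 36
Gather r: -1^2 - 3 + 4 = 0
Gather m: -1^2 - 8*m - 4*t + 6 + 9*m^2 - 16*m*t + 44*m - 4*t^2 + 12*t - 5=9*m^2 + m*(36 - 16*t) - 4*t^2 + 8*t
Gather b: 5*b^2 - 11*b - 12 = 5*b^2 - 11*b - 12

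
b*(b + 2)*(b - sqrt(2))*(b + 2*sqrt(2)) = b^4 + sqrt(2)*b^3 + 2*b^3 - 4*b^2 + 2*sqrt(2)*b^2 - 8*b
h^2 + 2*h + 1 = (h + 1)^2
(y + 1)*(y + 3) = y^2 + 4*y + 3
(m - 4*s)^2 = m^2 - 8*m*s + 16*s^2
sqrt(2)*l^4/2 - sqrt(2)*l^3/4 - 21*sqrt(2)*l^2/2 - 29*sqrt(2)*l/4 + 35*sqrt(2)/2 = (l - 5)*(l - 1)*(l + 7/2)*(sqrt(2)*l/2 + sqrt(2))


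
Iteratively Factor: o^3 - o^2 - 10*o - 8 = (o + 2)*(o^2 - 3*o - 4) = (o + 1)*(o + 2)*(o - 4)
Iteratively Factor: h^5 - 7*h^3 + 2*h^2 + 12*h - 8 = (h - 2)*(h^4 + 2*h^3 - 3*h^2 - 4*h + 4) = (h - 2)*(h + 2)*(h^3 - 3*h + 2) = (h - 2)*(h + 2)^2*(h^2 - 2*h + 1) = (h - 2)*(h - 1)*(h + 2)^2*(h - 1)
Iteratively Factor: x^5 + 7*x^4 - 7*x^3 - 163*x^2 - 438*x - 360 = (x - 5)*(x^4 + 12*x^3 + 53*x^2 + 102*x + 72) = (x - 5)*(x + 2)*(x^3 + 10*x^2 + 33*x + 36) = (x - 5)*(x + 2)*(x + 3)*(x^2 + 7*x + 12) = (x - 5)*(x + 2)*(x + 3)*(x + 4)*(x + 3)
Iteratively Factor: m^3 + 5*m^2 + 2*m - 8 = (m - 1)*(m^2 + 6*m + 8) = (m - 1)*(m + 4)*(m + 2)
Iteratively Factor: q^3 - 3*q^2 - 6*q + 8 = (q - 1)*(q^2 - 2*q - 8) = (q - 1)*(q + 2)*(q - 4)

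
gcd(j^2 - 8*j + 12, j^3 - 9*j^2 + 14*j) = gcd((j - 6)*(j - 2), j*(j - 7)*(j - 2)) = j - 2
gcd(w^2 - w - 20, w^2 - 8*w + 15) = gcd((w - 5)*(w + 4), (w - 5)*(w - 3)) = w - 5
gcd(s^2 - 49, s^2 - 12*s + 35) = s - 7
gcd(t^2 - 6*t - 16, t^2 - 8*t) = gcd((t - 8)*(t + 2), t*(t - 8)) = t - 8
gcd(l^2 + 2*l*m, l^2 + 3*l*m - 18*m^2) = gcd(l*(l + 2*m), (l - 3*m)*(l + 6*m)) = 1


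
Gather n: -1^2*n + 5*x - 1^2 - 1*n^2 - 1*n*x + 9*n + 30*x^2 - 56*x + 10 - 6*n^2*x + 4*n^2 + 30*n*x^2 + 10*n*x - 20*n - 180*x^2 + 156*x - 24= n^2*(3 - 6*x) + n*(30*x^2 + 9*x - 12) - 150*x^2 + 105*x - 15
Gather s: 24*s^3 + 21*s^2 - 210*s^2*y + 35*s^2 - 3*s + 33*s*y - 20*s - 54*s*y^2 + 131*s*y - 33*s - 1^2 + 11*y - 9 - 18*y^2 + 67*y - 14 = 24*s^3 + s^2*(56 - 210*y) + s*(-54*y^2 + 164*y - 56) - 18*y^2 + 78*y - 24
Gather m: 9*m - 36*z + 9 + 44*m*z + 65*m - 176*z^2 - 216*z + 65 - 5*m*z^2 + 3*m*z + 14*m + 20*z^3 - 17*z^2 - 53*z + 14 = m*(-5*z^2 + 47*z + 88) + 20*z^3 - 193*z^2 - 305*z + 88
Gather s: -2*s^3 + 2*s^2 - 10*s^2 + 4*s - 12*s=-2*s^3 - 8*s^2 - 8*s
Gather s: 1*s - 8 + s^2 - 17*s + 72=s^2 - 16*s + 64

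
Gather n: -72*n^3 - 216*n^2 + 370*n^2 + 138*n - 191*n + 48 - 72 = -72*n^3 + 154*n^2 - 53*n - 24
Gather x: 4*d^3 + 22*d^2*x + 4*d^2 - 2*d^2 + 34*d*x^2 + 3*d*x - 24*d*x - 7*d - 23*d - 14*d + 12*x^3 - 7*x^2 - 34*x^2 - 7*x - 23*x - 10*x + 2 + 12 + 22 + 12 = 4*d^3 + 2*d^2 - 44*d + 12*x^3 + x^2*(34*d - 41) + x*(22*d^2 - 21*d - 40) + 48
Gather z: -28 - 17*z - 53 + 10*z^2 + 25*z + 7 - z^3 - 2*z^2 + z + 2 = -z^3 + 8*z^2 + 9*z - 72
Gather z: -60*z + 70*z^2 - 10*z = 70*z^2 - 70*z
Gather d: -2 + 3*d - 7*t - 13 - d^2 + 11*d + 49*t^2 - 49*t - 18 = -d^2 + 14*d + 49*t^2 - 56*t - 33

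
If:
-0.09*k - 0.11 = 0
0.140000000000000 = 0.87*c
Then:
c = 0.16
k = -1.22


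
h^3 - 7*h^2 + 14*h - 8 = (h - 4)*(h - 2)*(h - 1)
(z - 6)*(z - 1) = z^2 - 7*z + 6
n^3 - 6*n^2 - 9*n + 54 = (n - 6)*(n - 3)*(n + 3)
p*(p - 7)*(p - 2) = p^3 - 9*p^2 + 14*p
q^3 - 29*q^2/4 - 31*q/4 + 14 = (q - 8)*(q - 1)*(q + 7/4)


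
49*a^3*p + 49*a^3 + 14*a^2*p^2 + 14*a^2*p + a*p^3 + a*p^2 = (7*a + p)^2*(a*p + a)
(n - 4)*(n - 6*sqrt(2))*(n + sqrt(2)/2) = n^3 - 11*sqrt(2)*n^2/2 - 4*n^2 - 6*n + 22*sqrt(2)*n + 24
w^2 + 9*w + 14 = (w + 2)*(w + 7)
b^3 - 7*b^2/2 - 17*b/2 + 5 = (b - 5)*(b - 1/2)*(b + 2)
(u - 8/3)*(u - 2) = u^2 - 14*u/3 + 16/3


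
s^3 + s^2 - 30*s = s*(s - 5)*(s + 6)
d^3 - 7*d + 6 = (d - 2)*(d - 1)*(d + 3)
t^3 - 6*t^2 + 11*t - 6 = (t - 3)*(t - 2)*(t - 1)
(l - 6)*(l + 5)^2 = l^3 + 4*l^2 - 35*l - 150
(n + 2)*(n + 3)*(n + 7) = n^3 + 12*n^2 + 41*n + 42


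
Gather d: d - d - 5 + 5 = 0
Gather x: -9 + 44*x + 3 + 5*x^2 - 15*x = 5*x^2 + 29*x - 6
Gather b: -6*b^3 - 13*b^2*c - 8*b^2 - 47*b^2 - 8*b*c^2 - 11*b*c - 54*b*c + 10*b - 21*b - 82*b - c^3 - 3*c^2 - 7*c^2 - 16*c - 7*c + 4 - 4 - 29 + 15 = -6*b^3 + b^2*(-13*c - 55) + b*(-8*c^2 - 65*c - 93) - c^3 - 10*c^2 - 23*c - 14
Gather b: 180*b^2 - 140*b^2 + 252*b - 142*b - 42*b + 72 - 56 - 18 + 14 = 40*b^2 + 68*b + 12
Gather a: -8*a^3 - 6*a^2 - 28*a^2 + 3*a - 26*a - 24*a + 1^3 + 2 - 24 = -8*a^3 - 34*a^2 - 47*a - 21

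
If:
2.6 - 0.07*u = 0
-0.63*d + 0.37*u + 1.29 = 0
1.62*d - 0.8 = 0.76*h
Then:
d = 23.86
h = 49.81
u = 37.14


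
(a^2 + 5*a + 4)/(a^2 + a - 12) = (a + 1)/(a - 3)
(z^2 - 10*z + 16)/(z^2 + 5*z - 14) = (z - 8)/(z + 7)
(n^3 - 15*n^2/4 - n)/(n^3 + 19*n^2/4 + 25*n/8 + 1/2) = 2*n*(n - 4)/(2*n^2 + 9*n + 4)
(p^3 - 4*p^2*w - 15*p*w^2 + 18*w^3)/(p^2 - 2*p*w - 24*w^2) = (p^2 + 2*p*w - 3*w^2)/(p + 4*w)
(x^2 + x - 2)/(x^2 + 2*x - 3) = (x + 2)/(x + 3)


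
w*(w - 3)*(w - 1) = w^3 - 4*w^2 + 3*w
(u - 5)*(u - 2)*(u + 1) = u^3 - 6*u^2 + 3*u + 10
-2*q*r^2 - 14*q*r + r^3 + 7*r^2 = r*(-2*q + r)*(r + 7)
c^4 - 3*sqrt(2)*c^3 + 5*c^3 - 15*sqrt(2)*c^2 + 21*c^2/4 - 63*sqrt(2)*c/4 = c*(c + 3/2)*(c + 7/2)*(c - 3*sqrt(2))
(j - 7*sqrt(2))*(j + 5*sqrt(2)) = j^2 - 2*sqrt(2)*j - 70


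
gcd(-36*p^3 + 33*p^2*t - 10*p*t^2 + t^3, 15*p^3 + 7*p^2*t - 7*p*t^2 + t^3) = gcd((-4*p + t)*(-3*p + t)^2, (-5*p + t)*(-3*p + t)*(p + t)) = 3*p - t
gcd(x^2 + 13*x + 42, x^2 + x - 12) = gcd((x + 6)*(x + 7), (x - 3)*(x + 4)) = 1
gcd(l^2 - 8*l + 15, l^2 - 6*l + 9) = l - 3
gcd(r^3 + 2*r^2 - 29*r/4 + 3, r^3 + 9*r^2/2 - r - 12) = r^2 + 5*r/2 - 6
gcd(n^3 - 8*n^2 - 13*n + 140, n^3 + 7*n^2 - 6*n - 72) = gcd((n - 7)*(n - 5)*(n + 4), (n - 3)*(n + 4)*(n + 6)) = n + 4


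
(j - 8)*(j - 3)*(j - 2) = j^3 - 13*j^2 + 46*j - 48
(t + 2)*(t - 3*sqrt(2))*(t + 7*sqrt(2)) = t^3 + 2*t^2 + 4*sqrt(2)*t^2 - 42*t + 8*sqrt(2)*t - 84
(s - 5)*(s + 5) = s^2 - 25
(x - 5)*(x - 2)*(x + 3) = x^3 - 4*x^2 - 11*x + 30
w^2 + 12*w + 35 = (w + 5)*(w + 7)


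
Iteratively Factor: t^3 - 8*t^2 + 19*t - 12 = (t - 3)*(t^2 - 5*t + 4) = (t - 4)*(t - 3)*(t - 1)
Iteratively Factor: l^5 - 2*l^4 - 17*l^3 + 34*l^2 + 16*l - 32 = (l - 2)*(l^4 - 17*l^2 + 16) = (l - 2)*(l - 1)*(l^3 + l^2 - 16*l - 16) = (l - 2)*(l - 1)*(l + 1)*(l^2 - 16) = (l - 2)*(l - 1)*(l + 1)*(l + 4)*(l - 4)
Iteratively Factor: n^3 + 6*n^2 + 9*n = (n)*(n^2 + 6*n + 9) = n*(n + 3)*(n + 3)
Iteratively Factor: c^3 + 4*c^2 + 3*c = (c + 3)*(c^2 + c) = c*(c + 3)*(c + 1)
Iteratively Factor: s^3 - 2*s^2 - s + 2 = (s + 1)*(s^2 - 3*s + 2) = (s - 2)*(s + 1)*(s - 1)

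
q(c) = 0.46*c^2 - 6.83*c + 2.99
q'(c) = 0.92*c - 6.83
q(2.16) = -9.62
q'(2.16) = -4.84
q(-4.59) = 44.03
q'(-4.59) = -11.05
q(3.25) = -14.35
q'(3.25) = -3.84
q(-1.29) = 12.57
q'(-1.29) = -8.02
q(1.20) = -4.54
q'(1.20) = -5.73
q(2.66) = -11.92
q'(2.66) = -4.38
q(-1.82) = 16.94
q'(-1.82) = -8.50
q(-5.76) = 57.59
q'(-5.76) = -12.13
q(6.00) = -21.43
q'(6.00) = -1.31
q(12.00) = -12.73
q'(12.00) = 4.21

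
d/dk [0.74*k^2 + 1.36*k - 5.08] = 1.48*k + 1.36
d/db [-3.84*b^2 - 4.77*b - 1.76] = -7.68*b - 4.77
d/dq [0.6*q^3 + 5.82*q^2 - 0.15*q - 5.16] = 1.8*q^2 + 11.64*q - 0.15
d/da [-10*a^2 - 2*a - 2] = -20*a - 2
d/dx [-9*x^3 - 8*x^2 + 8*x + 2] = -27*x^2 - 16*x + 8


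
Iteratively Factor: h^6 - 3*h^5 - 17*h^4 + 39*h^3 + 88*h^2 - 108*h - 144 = (h - 3)*(h^5 - 17*h^3 - 12*h^2 + 52*h + 48) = (h - 3)*(h - 2)*(h^4 + 2*h^3 - 13*h^2 - 38*h - 24) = (h - 3)*(h - 2)*(h + 1)*(h^3 + h^2 - 14*h - 24) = (h - 3)*(h - 2)*(h + 1)*(h + 2)*(h^2 - h - 12) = (h - 4)*(h - 3)*(h - 2)*(h + 1)*(h + 2)*(h + 3)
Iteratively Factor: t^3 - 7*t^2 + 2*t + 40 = (t - 5)*(t^2 - 2*t - 8) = (t - 5)*(t - 4)*(t + 2)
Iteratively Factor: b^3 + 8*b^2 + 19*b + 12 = (b + 3)*(b^2 + 5*b + 4) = (b + 1)*(b + 3)*(b + 4)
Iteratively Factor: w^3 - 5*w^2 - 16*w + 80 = (w + 4)*(w^2 - 9*w + 20) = (w - 5)*(w + 4)*(w - 4)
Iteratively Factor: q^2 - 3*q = (q)*(q - 3)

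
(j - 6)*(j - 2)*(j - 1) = j^3 - 9*j^2 + 20*j - 12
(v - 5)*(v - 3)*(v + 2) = v^3 - 6*v^2 - v + 30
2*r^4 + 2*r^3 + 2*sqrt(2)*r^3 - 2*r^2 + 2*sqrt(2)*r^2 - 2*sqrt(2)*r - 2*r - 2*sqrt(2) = (r - 1)*(r + sqrt(2))*(sqrt(2)*r + sqrt(2))^2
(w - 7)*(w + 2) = w^2 - 5*w - 14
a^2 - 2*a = a*(a - 2)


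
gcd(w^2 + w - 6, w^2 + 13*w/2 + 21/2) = w + 3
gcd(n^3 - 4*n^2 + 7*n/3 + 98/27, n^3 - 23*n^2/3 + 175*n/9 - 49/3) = n^2 - 14*n/3 + 49/9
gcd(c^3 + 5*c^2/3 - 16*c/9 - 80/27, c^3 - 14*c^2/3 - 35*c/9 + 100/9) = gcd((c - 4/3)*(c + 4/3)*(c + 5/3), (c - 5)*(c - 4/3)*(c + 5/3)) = c^2 + c/3 - 20/9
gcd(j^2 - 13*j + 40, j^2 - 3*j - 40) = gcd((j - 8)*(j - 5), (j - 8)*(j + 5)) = j - 8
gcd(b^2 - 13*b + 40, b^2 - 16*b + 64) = b - 8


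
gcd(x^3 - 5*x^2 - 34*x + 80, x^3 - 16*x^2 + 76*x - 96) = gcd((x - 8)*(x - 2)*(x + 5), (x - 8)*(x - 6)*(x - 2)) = x^2 - 10*x + 16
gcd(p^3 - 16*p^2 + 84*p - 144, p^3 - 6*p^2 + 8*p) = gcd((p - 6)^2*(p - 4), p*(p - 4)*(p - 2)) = p - 4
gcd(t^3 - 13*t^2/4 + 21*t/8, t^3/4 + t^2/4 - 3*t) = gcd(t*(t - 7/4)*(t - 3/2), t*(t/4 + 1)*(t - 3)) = t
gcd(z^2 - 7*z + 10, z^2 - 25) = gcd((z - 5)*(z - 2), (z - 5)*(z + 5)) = z - 5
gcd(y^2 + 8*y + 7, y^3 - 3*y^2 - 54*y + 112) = y + 7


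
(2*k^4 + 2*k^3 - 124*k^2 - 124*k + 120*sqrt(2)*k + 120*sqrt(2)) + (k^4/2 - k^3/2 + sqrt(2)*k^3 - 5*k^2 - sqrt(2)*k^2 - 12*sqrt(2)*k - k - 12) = 5*k^4/2 + sqrt(2)*k^3 + 3*k^3/2 - 129*k^2 - sqrt(2)*k^2 - 125*k + 108*sqrt(2)*k - 12 + 120*sqrt(2)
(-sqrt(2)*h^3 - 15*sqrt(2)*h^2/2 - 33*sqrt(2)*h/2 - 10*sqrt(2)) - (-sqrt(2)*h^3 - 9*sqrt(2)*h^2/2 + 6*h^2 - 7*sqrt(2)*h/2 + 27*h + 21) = -6*h^2 - 3*sqrt(2)*h^2 - 27*h - 13*sqrt(2)*h - 21 - 10*sqrt(2)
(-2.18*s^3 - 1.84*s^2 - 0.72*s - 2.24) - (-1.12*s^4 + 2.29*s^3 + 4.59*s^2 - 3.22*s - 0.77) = 1.12*s^4 - 4.47*s^3 - 6.43*s^2 + 2.5*s - 1.47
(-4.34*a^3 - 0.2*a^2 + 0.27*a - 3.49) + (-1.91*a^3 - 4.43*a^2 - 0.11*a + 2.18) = -6.25*a^3 - 4.63*a^2 + 0.16*a - 1.31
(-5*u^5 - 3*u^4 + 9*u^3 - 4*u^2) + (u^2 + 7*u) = -5*u^5 - 3*u^4 + 9*u^3 - 3*u^2 + 7*u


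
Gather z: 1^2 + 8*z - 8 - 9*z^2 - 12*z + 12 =-9*z^2 - 4*z + 5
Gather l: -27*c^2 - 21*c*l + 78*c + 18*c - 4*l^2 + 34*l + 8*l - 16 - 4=-27*c^2 + 96*c - 4*l^2 + l*(42 - 21*c) - 20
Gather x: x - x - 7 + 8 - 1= 0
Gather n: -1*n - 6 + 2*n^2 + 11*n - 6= 2*n^2 + 10*n - 12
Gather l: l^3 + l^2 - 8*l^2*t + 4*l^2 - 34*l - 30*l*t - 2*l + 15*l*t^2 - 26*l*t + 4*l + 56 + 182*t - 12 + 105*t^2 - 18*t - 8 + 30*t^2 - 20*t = l^3 + l^2*(5 - 8*t) + l*(15*t^2 - 56*t - 32) + 135*t^2 + 144*t + 36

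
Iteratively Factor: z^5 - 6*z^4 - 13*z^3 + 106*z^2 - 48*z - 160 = (z + 4)*(z^4 - 10*z^3 + 27*z^2 - 2*z - 40) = (z - 4)*(z + 4)*(z^3 - 6*z^2 + 3*z + 10) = (z - 4)*(z - 2)*(z + 4)*(z^2 - 4*z - 5) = (z - 4)*(z - 2)*(z + 1)*(z + 4)*(z - 5)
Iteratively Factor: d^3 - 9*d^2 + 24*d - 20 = (d - 2)*(d^2 - 7*d + 10) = (d - 5)*(d - 2)*(d - 2)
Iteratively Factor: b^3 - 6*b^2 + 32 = (b + 2)*(b^2 - 8*b + 16) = (b - 4)*(b + 2)*(b - 4)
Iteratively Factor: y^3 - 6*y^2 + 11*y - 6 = (y - 3)*(y^2 - 3*y + 2) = (y - 3)*(y - 2)*(y - 1)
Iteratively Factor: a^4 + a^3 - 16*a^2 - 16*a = (a + 4)*(a^3 - 3*a^2 - 4*a) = (a + 1)*(a + 4)*(a^2 - 4*a) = (a - 4)*(a + 1)*(a + 4)*(a)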